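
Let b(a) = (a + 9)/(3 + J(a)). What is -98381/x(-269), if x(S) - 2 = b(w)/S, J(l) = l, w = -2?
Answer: -26464489/531 ≈ -49839.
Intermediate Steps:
b(a) = (9 + a)/(3 + a) (b(a) = (a + 9)/(3 + a) = (9 + a)/(3 + a))
x(S) = 2 + 7/S (x(S) = 2 + ((9 - 2)/(3 - 2))/S = 2 + (7/1)/S = 2 + (1*7)/S = 2 + 7/S)
-98381/x(-269) = -98381/(2 + 7/(-269)) = -98381/(2 + 7*(-1/269)) = -98381/(2 - 7/269) = -98381/531/269 = -98381*269/531 = -26464489/531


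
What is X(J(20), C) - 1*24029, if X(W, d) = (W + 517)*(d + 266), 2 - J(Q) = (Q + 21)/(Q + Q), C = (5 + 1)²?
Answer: 2647989/20 ≈ 1.3240e+5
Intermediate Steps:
C = 36 (C = 6² = 36)
J(Q) = 2 - (21 + Q)/(2*Q) (J(Q) = 2 - (Q + 21)/(Q + Q) = 2 - (21 + Q)/(2*Q))
X(W, d) = (266 + d)*(517 + W) (X(W, d) = (517 + W)*(266 + d) = (266 + d)*(517 + W))
X(J(20), C) - 1*24029 = (137522 + 266*((3/2)*(-7 + 20)/20) + 517*36 + ((3/2)*(-7 + 20)/20)*36) - 1*24029 = (137522 + 266*((3/2)*(1/20)*13) + 18612 + ((3/2)*(1/20)*13)*36) - 24029 = (137522 + 266*(39/40) + 18612 + (39/40)*36) - 24029 = (137522 + 5187/20 + 18612 + 351/10) - 24029 = 3128569/20 - 24029 = 2647989/20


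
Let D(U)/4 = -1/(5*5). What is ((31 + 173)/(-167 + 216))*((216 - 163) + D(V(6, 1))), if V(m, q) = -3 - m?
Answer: 269484/1225 ≈ 219.99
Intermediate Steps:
D(U) = -4/25 (D(U) = 4*(-1/(5*5)) = 4*(-1/25) = -4/25)
((31 + 173)/(-167 + 216))*((216 - 163) + D(V(6, 1))) = ((31 + 173)/(-167 + 216))*((216 - 163) - 4/25) = (204/49)*(53 - 4/25) = (204*(1/49))*(1321/25) = (204/49)*(1321/25) = 269484/1225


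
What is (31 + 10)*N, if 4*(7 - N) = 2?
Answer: 533/2 ≈ 266.50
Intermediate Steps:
N = 13/2 (N = 7 - ¼*2 = 7 - ½ = 13/2 ≈ 6.5000)
(31 + 10)*N = (31 + 10)*(13/2) = 41*(13/2) = 533/2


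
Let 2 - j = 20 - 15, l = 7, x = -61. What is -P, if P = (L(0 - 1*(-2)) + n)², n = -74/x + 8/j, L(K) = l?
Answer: -1030225/33489 ≈ -30.763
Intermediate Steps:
j = -3 (j = 2 - (20 - 15) = 2 - 1*5 = 2 - 5 = -3)
L(K) = 7
n = -266/183 (n = -74/(-61) + 8/(-3) = -74*(-1/61) + 8*(-⅓) = 74/61 - 8/3 = -266/183 ≈ -1.4536)
P = 1030225/33489 (P = (7 - 266/183)² = (1015/183)² = 1030225/33489 ≈ 30.763)
-P = -1*1030225/33489 = -1030225/33489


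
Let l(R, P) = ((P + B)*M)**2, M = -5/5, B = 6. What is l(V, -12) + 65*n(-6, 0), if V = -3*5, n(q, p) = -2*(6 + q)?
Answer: 36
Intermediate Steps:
n(q, p) = -12 - 2*q
M = -1 (M = -5*1/5 = -1)
V = -15
l(R, P) = (-6 - P)**2 (l(R, P) = ((P + 6)*(-1))**2 = ((6 + P)*(-1))**2 = (-6 - P)**2)
l(V, -12) + 65*n(-6, 0) = (6 - 12)**2 + 65*(-12 - 2*(-6)) = (-6)**2 + 65*(-12 + 12) = 36 + 65*0 = 36 + 0 = 36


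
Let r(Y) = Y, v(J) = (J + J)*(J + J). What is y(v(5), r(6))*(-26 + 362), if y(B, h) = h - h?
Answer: 0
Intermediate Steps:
v(J) = 4*J² (v(J) = (2*J)*(2*J) = 4*J²)
y(B, h) = 0
y(v(5), r(6))*(-26 + 362) = 0*(-26 + 362) = 0*336 = 0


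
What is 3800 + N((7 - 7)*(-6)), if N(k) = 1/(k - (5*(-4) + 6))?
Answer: 53201/14 ≈ 3800.1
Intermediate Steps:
N(k) = 1/(14 + k) (N(k) = 1/(k - (-20 + 6)) = 1/(k - 1*(-14)) = 1/(k + 14) = 1/(14 + k))
3800 + N((7 - 7)*(-6)) = 3800 + 1/(14 + (7 - 7)*(-6)) = 3800 + 1/(14 + 0*(-6)) = 3800 + 1/(14 + 0) = 3800 + 1/14 = 53201/14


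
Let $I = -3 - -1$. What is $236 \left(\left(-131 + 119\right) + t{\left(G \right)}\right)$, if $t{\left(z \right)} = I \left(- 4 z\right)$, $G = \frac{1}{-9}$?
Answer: $- \frac{27376}{9} \approx -3041.8$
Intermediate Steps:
$G = - \frac{1}{9} \approx -0.11111$
$I = -2$ ($I = -3 + 1 = -2$)
$t{\left(z \right)} = 8 z$ ($t{\left(z \right)} = - 2 \left(- 4 z\right) = 8 z$)
$236 \left(\left(-131 + 119\right) + t{\left(G \right)}\right) = 236 \left(\left(-131 + 119\right) + 8 \left(- \frac{1}{9}\right)\right) = 236 \left(-12 - \frac{8}{9}\right) = 236 \left(- \frac{116}{9}\right) = - \frac{27376}{9}$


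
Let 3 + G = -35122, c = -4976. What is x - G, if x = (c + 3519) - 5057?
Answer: 28611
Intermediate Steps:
G = -35125 (G = -3 - 35122 = -35125)
x = -6514 (x = (-4976 + 3519) - 5057 = -1457 - 5057 = -6514)
x - G = -6514 - 1*(-35125) = -6514 + 35125 = 28611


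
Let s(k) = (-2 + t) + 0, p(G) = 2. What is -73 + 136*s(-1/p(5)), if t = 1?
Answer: -209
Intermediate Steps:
s(k) = -1 (s(k) = (-2 + 1) + 0 = -1 + 0 = -1)
-73 + 136*s(-1/p(5)) = -73 + 136*(-1) = -73 - 136 = -209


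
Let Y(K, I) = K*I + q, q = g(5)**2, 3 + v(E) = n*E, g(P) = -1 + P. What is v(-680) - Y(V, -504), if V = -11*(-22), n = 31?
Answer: 100869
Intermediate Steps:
v(E) = -3 + 31*E
q = 16 (q = (-1 + 5)**2 = 4**2 = 16)
V = 242
Y(K, I) = 16 + I*K (Y(K, I) = K*I + 16 = I*K + 16 = 16 + I*K)
v(-680) - Y(V, -504) = (-3 + 31*(-680)) - (16 - 504*242) = (-3 - 21080) - (16 - 121968) = -21083 - 1*(-121952) = -21083 + 121952 = 100869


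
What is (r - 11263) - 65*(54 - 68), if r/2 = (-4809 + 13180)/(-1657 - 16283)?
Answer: -92874781/8970 ≈ -10354.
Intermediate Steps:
r = -8371/8970 (r = 2*((-4809 + 13180)/(-1657 - 16283)) = 2*(8371/(-17940)) = 2*(8371*(-1/17940)) = 2*(-8371/17940) = -8371/8970 ≈ -0.93322)
(r - 11263) - 65*(54 - 68) = (-8371/8970 - 11263) - 65*(54 - 68) = -101037481/8970 - 65*(-14) = -101037481/8970 + 910 = -92874781/8970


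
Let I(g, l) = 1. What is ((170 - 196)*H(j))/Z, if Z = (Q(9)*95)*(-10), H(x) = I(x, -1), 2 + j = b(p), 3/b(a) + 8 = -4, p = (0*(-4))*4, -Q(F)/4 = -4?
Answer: 13/7600 ≈ 0.0017105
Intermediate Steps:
Q(F) = 16 (Q(F) = -4*(-4) = 16)
p = 0 (p = 0*4 = 0)
b(a) = -1/4 (b(a) = 3/(-8 - 4) = 3/(-12) = 3*(-1/12) = -1/4)
j = -9/4 (j = -2 - 1/4 = -9/4 ≈ -2.2500)
H(x) = 1
Z = -15200 (Z = (16*95)*(-10) = 1520*(-10) = -15200)
((170 - 196)*H(j))/Z = ((170 - 196)*1)/(-15200) = -26*1*(-1/15200) = -26*(-1/15200) = 13/7600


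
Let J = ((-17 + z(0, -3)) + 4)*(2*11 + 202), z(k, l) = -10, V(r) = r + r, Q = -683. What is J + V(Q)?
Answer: -6518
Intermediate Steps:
V(r) = 2*r
J = -5152 (J = ((-17 - 10) + 4)*(2*11 + 202) = (-27 + 4)*(22 + 202) = -23*224 = -5152)
J + V(Q) = -5152 + 2*(-683) = -5152 - 1366 = -6518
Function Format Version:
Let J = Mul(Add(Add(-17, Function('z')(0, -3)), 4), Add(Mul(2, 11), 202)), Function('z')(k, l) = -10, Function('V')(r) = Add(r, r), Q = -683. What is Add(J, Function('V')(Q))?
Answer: -6518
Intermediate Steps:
Function('V')(r) = Mul(2, r)
J = -5152 (J = Mul(Add(Add(-17, -10), 4), Add(Mul(2, 11), 202)) = Mul(Add(-27, 4), Add(22, 202)) = Mul(-23, 224) = -5152)
Add(J, Function('V')(Q)) = Add(-5152, Mul(2, -683)) = Add(-5152, -1366) = -6518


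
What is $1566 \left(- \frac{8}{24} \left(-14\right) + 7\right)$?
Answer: $18270$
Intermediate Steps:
$1566 \left(- \frac{8}{24} \left(-14\right) + 7\right) = 1566 \left(\left(-8\right) \frac{1}{24} \left(-14\right) + 7\right) = 1566 \left(\left(- \frac{1}{3}\right) \left(-14\right) + 7\right) = 1566 \left(\frac{14}{3} + 7\right) = 1566 \cdot \frac{35}{3} = 18270$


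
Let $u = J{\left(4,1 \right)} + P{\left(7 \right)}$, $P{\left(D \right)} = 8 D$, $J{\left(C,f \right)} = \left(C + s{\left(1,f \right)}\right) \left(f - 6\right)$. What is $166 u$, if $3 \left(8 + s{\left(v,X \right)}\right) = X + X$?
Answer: $\frac{36188}{3} \approx 12063.0$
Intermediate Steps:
$s{\left(v,X \right)} = -8 + \frac{2 X}{3}$ ($s{\left(v,X \right)} = -8 + \frac{X + X}{3} = -8 + \frac{2 X}{3}$)
$J{\left(C,f \right)} = \left(-6 + f\right) \left(-8 + C + \frac{2 f}{3}\right)$ ($J{\left(C,f \right)} = \left(C + \left(-8 + \frac{2 f}{3}\right)\right) \left(f - 6\right) = \left(-8 + C + \frac{2 f}{3}\right) \left(-6 + f\right) = \left(-6 + f\right) \left(-8 + C + \frac{2 f}{3}\right)$)
$u = \frac{218}{3}$ ($u = \left(48 - 12 - 24 + \frac{2 \cdot 1^{2}}{3} + 4 \cdot 1\right) + 8 \cdot 7 = \left(48 - 12 - 24 + \frac{2}{3} \cdot 1 + 4\right) + 56 = \left(48 - 12 - 24 + \frac{2}{3} + 4\right) + 56 = \frac{50}{3} + 56 = \frac{218}{3} \approx 72.667$)
$166 u = 166 \cdot \frac{218}{3} = \frac{36188}{3}$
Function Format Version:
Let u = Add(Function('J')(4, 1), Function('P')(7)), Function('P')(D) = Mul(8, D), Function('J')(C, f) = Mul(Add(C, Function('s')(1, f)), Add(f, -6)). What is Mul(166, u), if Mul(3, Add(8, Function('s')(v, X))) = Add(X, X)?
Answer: Rational(36188, 3) ≈ 12063.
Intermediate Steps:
Function('s')(v, X) = Add(-8, Mul(Rational(2, 3), X)) (Function('s')(v, X) = Add(-8, Mul(Rational(1, 3), Add(X, X))) = Add(-8, Mul(Rational(1, 3), Mul(2, X))) = Add(-8, Mul(Rational(2, 3), X)))
Function('J')(C, f) = Mul(Add(-6, f), Add(-8, C, Mul(Rational(2, 3), f))) (Function('J')(C, f) = Mul(Add(C, Add(-8, Mul(Rational(2, 3), f))), Add(f, -6)) = Mul(Add(-8, C, Mul(Rational(2, 3), f)), Add(-6, f)) = Mul(Add(-6, f), Add(-8, C, Mul(Rational(2, 3), f))))
u = Rational(218, 3) (u = Add(Add(48, Mul(-12, 1), Mul(-6, 4), Mul(Rational(2, 3), Pow(1, 2)), Mul(4, 1)), Mul(8, 7)) = Add(Add(48, -12, -24, Mul(Rational(2, 3), 1), 4), 56) = Add(Add(48, -12, -24, Rational(2, 3), 4), 56) = Add(Rational(50, 3), 56) = Rational(218, 3) ≈ 72.667)
Mul(166, u) = Mul(166, Rational(218, 3)) = Rational(36188, 3)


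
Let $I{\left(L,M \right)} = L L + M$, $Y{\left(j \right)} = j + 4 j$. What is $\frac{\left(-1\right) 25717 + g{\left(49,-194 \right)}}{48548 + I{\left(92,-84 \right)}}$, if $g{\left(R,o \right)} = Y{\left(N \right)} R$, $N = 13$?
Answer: $- \frac{5633}{14232} \approx -0.3958$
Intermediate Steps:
$Y{\left(j \right)} = 5 j$
$I{\left(L,M \right)} = M + L^{2}$ ($I{\left(L,M \right)} = L^{2} + M = M + L^{2}$)
$g{\left(R,o \right)} = 65 R$ ($g{\left(R,o \right)} = 5 \cdot 13 R = 65 R$)
$\frac{\left(-1\right) 25717 + g{\left(49,-194 \right)}}{48548 + I{\left(92,-84 \right)}} = \frac{\left(-1\right) 25717 + 65 \cdot 49}{48548 - \left(84 - 92^{2}\right)} = \frac{-25717 + 3185}{48548 + \left(-84 + 8464\right)} = - \frac{22532}{48548 + 8380} = - \frac{22532}{56928} = \left(-22532\right) \frac{1}{56928} = - \frac{5633}{14232}$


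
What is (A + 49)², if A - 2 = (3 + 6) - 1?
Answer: 3481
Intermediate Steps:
A = 10 (A = 2 + ((3 + 6) - 1) = 2 + (9 - 1) = 2 + 8 = 10)
(A + 49)² = (10 + 49)² = 59² = 3481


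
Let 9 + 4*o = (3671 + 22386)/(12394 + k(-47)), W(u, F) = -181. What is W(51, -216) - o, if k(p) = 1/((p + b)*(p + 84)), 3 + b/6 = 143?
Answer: -130387986131/727304710 ≈ -179.28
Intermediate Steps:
b = 840 (b = -18 + 6*143 = -18 + 858 = 840)
k(p) = 1/((84 + p)*(840 + p)) (k(p) = 1/((p + 840)*(p + 84)) = 1/((840 + p)*(84 + p)) = 1/((84 + p)*(840 + p)))
o = -1254166379/727304710 (o = -9/4 + ((3671 + 22386)/(12394 + 1/(70560 + (-47)² + 924*(-47))))/4 = -9/4 + (26057/(12394 + 1/(70560 + 2209 - 43428)))/4 = -9/4 + (26057/(12394 + 1/29341))/4 = -9/4 + (26057/(363652355/29341))/4 = -9/4 + (26057*(29341/363652355))/4 = -9/4 + (¼)*(764538437/363652355) = -9/4 + 764538437/1454609420 = -1254166379/727304710 ≈ -1.7244)
W(51, -216) - o = -181 - 1*(-1254166379/727304710) = -181 + 1254166379/727304710 = -130387986131/727304710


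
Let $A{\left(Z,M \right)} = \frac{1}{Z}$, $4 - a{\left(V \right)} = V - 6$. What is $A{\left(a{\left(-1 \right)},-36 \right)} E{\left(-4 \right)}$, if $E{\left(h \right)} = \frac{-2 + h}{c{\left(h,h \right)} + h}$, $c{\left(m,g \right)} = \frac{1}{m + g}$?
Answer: $\frac{16}{121} \approx 0.13223$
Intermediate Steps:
$c{\left(m,g \right)} = \frac{1}{g + m}$
$a{\left(V \right)} = 10 - V$ ($a{\left(V \right)} = 4 - \left(V - 6\right) = 4 - \left(-6 + V\right) = 10 - V$)
$E{\left(h \right)} = \frac{-2 + h}{h + \frac{1}{2 h}}$ ($E{\left(h \right)} = \frac{-2 + h}{\frac{1}{h + h} + h} = \frac{-2 + h}{\frac{1}{2 h} + h} = \frac{-2 + h}{h + \frac{1}{2 h}}$)
$A{\left(a{\left(-1 \right)},-36 \right)} E{\left(-4 \right)} = \frac{2 \left(-4\right) \frac{1}{1 + 2 \left(-4\right)^{2}} \left(-2 - 4\right)}{10 - -1} = \frac{2 \left(-4\right) \frac{1}{1 + 2 \cdot 16} \left(-6\right)}{10 + 1} = \frac{2 \left(-4\right) \frac{1}{1 + 32} \left(-6\right)}{11} = \frac{2 \left(-4\right) \frac{1}{33} \left(-6\right)}{11} = \frac{1}{11} \cdot \frac{16}{11} = \frac{16}{121}$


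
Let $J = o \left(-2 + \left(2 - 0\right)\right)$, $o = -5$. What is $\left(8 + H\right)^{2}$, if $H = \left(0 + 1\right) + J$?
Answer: $81$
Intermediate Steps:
$J = 0$ ($J = - 5 \left(-2 + \left(2 - 0\right)\right) = - 5 \left(-2 + \left(2 + 0\right)\right) = - 5 \left(-2 + 2\right) = \left(-5\right) 0 = 0$)
$H = 1$ ($H = \left(0 + 1\right) + 0 = 1 + 0 = 1$)
$\left(8 + H\right)^{2} = \left(8 + 1\right)^{2} = 9^{2} = 81$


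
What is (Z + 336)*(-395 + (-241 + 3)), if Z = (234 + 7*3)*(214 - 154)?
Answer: -9897588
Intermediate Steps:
Z = 15300 (Z = (234 + 21)*60 = 255*60 = 15300)
(Z + 336)*(-395 + (-241 + 3)) = (15300 + 336)*(-395 + (-241 + 3)) = 15636*(-395 - 238) = 15636*(-633) = -9897588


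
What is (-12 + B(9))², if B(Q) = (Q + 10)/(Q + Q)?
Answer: 38809/324 ≈ 119.78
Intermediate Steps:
B(Q) = (10 + Q)/(2*Q) (B(Q) = (10 + Q)/((2*Q)) = (10 + Q)*(1/(2*Q)) = (10 + Q)/(2*Q))
(-12 + B(9))² = (-12 + (½)*(10 + 9)/9)² = (-12 + (½)*(⅑)*19)² = (-12 + 19/18)² = (-197/18)² = 38809/324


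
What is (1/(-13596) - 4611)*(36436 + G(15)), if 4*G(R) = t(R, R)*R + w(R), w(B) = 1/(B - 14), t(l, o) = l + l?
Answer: -9165133697615/54384 ≈ -1.6853e+8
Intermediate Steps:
t(l, o) = 2*l
w(B) = 1/(-14 + B)
G(R) = R²/2 + 1/(4*(-14 + R)) (G(R) = ((2*R)*R + 1/(-14 + R))/4 = (2*R² + 1/(-14 + R))/4 = (1/(-14 + R) + 2*R²)/4 = R²/2 + 1/(4*(-14 + R)))
(1/(-13596) - 4611)*(36436 + G(15)) = (1/(-13596) - 4611)*(36436 + (1 + 2*15²*(-14 + 15))/(4*(-14 + 15))) = (-1/13596 - 4611)*(36436 + (¼)*(1 + 2*225*1)/1) = -62691157*(36436 + (¼)*1*(1 + 450))/13596 = -62691157*(36436 + (¼)*1*451)/13596 = -62691157*(36436 + 451/4)/13596 = -62691157/13596*146195/4 = -9165133697615/54384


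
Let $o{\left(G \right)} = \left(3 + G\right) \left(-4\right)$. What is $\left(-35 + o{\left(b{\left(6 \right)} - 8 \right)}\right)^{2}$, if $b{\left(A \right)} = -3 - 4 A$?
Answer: $8649$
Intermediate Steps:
$o{\left(G \right)} = -12 - 4 G$
$\left(-35 + o{\left(b{\left(6 \right)} - 8 \right)}\right)^{2} = \left(-35 - \left(12 + 4 \left(\left(-3 - 24\right) - 8\right)\right)\right)^{2} = \left(-35 - \left(12 + 4 \left(-27 - 8\right)\right)\right)^{2} = \left(-35 - -128\right)^{2} = \left(-35 + \left(-12 + 140\right)\right)^{2} = \left(-35 + 128\right)^{2} = 93^{2} = 8649$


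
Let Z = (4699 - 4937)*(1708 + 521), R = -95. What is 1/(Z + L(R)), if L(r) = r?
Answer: -1/530597 ≈ -1.8847e-6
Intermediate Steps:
Z = -530502 (Z = -238*2229 = -530502)
1/(Z + L(R)) = 1/(-530502 - 95) = 1/(-530597) = -1/530597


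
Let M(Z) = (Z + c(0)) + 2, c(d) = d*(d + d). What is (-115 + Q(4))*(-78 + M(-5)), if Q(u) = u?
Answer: 8991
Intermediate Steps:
c(d) = 2*d² (c(d) = d*(2*d) = 2*d²)
M(Z) = 2 + Z (M(Z) = (Z + 2*0²) + 2 = (Z + 2*0) + 2 = (Z + 0) + 2 = Z + 2 = 2 + Z)
(-115 + Q(4))*(-78 + M(-5)) = (-115 + 4)*(-78 + (2 - 5)) = -111*(-78 - 3) = -111*(-81) = 8991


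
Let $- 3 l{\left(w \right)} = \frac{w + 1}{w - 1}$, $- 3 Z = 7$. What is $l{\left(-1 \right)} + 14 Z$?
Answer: $- \frac{98}{3} \approx -32.667$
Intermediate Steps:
$Z = - \frac{7}{3}$ ($Z = \left(- \frac{1}{3}\right) 7 = - \frac{7}{3} \approx -2.3333$)
$l{\left(w \right)} = - \frac{1 + w}{3 \left(-1 + w\right)}$ ($l{\left(w \right)} = - \frac{\left(w + 1\right) \frac{1}{w - 1}}{3} = - \frac{\left(1 + w\right) \frac{1}{-1 + w}}{3} = - \frac{\frac{1}{-1 + w} \left(1 + w\right)}{3} = - \frac{1 + w}{3 \left(-1 + w\right)}$)
$l{\left(-1 \right)} + 14 Z = \frac{-1 - -1}{3 \left(-1 - 1\right)} + 14 \left(- \frac{7}{3}\right) = \frac{-1 + 1}{3 \left(-2\right)} - \frac{98}{3} = \frac{1}{3} \left(- \frac{1}{2}\right) 0 - \frac{98}{3} = 0 - \frac{98}{3} = - \frac{98}{3}$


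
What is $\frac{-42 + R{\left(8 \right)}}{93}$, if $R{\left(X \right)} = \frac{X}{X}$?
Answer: $- \frac{41}{93} \approx -0.44086$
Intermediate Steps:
$R{\left(X \right)} = 1$
$\frac{-42 + R{\left(8 \right)}}{93} = \frac{-42 + 1}{93} = \frac{1}{93} \left(-41\right) = - \frac{41}{93}$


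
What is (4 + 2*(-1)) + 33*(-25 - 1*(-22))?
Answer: -97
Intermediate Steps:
(4 + 2*(-1)) + 33*(-25 - 1*(-22)) = (4 - 2) + 33*(-25 + 22) = 2 + 33*(-3) = 2 - 99 = -97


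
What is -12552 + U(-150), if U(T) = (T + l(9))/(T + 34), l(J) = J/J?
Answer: -1455883/116 ≈ -12551.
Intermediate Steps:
l(J) = 1
U(T) = (1 + T)/(34 + T) (U(T) = (T + 1)/(T + 34) = (1 + T)/(34 + T))
-12552 + U(-150) = -12552 + (1 - 150)/(34 - 150) = -12552 - 149/(-116) = -12552 - 1/116*(-149) = -12552 + 149/116 = -1455883/116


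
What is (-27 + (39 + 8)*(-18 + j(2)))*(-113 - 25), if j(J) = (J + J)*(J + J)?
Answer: 16698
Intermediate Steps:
j(J) = 4*J² (j(J) = (2*J)*(2*J) = 4*J²)
(-27 + (39 + 8)*(-18 + j(2)))*(-113 - 25) = (-27 + (39 + 8)*(-18 + 4*2²))*(-113 - 25) = (-27 + 47*(-18 + 4*4))*(-138) = (-27 + 47*(-18 + 16))*(-138) = (-27 + 47*(-2))*(-138) = (-27 - 94)*(-138) = -121*(-138) = 16698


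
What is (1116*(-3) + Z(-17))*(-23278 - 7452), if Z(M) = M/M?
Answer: 102853310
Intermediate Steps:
Z(M) = 1
(1116*(-3) + Z(-17))*(-23278 - 7452) = (1116*(-3) + 1)*(-23278 - 7452) = (-3348 + 1)*(-30730) = -3347*(-30730) = 102853310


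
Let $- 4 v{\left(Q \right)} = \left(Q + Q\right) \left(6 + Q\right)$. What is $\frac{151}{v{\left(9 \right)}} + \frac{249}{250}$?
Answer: $- \frac{8377}{6750} \approx -1.241$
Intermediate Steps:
$v{\left(Q \right)} = - \frac{Q \left(6 + Q\right)}{2}$ ($v{\left(Q \right)} = - \frac{\left(Q + Q\right) \left(6 + Q\right)}{4} = - \frac{2 Q \left(6 + Q\right)}{4} = - \frac{Q \left(6 + Q\right)}{2}$)
$\frac{151}{v{\left(9 \right)}} + \frac{249}{250} = \frac{151}{\left(- \frac{1}{2}\right) 9 \left(6 + 9\right)} + \frac{249}{250} = \frac{151}{\left(- \frac{1}{2}\right) 9 \cdot 15} + 249 \cdot \frac{1}{250} = \frac{151}{- \frac{135}{2}} + \frac{249}{250} = 151 \left(- \frac{2}{135}\right) + \frac{249}{250} = - \frac{302}{135} + \frac{249}{250} = - \frac{8377}{6750}$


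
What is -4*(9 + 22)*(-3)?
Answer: 372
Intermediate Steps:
-4*(9 + 22)*(-3) = -4*31*(-3) = -124*(-3) = 372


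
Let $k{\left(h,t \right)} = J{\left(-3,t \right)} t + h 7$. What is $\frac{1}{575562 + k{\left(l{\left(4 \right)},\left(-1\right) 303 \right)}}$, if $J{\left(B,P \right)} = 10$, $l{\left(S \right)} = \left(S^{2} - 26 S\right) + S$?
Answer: $\frac{1}{571944} \approx 1.7484 \cdot 10^{-6}$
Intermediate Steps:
$l{\left(S \right)} = S^{2} - 25 S$
$k{\left(h,t \right)} = 7 h + 10 t$ ($k{\left(h,t \right)} = 10 t + h 7 = 10 t + 7 h = 7 h + 10 t$)
$\frac{1}{575562 + k{\left(l{\left(4 \right)},\left(-1\right) 303 \right)}} = \frac{1}{575562 + \left(7 \cdot 4 \left(-25 + 4\right) + 10 \left(\left(-1\right) 303\right)\right)} = \frac{1}{575562 + \left(7 \cdot 4 \left(-21\right) + 10 \left(-303\right)\right)} = \frac{1}{575562 + \left(7 \left(-84\right) - 3030\right)} = \frac{1}{575562 - 3618} = \frac{1}{571944}$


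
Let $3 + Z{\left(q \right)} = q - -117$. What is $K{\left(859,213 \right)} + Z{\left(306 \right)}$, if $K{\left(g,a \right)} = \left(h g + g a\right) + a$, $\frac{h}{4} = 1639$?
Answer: $5815204$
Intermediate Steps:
$h = 6556$ ($h = 4 \cdot 1639 = 6556$)
$K{\left(g,a \right)} = a + 6556 g + a g$ ($K{\left(g,a \right)} = \left(6556 g + g a\right) + a = \left(6556 g + a g\right) + a = a + 6556 g + a g$)
$Z{\left(q \right)} = 114 + q$ ($Z{\left(q \right)} = -3 + \left(q - -117\right) = -3 + \left(q + 117\right) = -3 + \left(117 + q\right) = 114 + q$)
$K{\left(859,213 \right)} + Z{\left(306 \right)} = \left(213 + 6556 \cdot 859 + 213 \cdot 859\right) + \left(114 + 306\right) = \left(213 + 5631604 + 182967\right) + 420 = 5814784 + 420 = 5815204$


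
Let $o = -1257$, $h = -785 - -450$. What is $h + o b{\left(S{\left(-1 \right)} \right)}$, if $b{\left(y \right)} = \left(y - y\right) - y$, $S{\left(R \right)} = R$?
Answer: $-1592$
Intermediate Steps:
$h = -335$ ($h = -785 + 450 = -335$)
$b{\left(y \right)} = - y$ ($b{\left(y \right)} = 0 - y = - y$)
$h + o b{\left(S{\left(-1 \right)} \right)} = -335 - 1257 \left(\left(-1\right) \left(-1\right)\right) = -335 - 1257 = -1592$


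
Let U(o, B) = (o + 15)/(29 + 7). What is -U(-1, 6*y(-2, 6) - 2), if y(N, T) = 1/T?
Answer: -7/18 ≈ -0.38889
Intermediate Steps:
U(o, B) = 5/12 + o/36 (U(o, B) = (15 + o)/36 = (15 + o)*(1/36) = 5/12 + o/36)
-U(-1, 6*y(-2, 6) - 2) = -(5/12 + (1/36)*(-1)) = -(5/12 - 1/36) = -1*7/18 = -7/18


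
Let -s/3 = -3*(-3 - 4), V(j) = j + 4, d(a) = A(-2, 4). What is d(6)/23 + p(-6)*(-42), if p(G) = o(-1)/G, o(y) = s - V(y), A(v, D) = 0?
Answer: -462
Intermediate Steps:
d(a) = 0
V(j) = 4 + j
s = -63 (s = -(-9)*(-3 - 4) = -(-9)*(-7) = -3*21 = -63)
o(y) = -67 - y (o(y) = -63 - (4 + y) = -63 + (-4 - y) = -67 - y)
p(G) = -66/G (p(G) = (-67 - 1*(-1))/G = (-67 + 1)/G = -66/G)
d(6)/23 + p(-6)*(-42) = 0/23 - 66/(-6)*(-42) = 0*(1/23) - 66*(-⅙)*(-42) = 0 + 11*(-42) = 0 - 462 = -462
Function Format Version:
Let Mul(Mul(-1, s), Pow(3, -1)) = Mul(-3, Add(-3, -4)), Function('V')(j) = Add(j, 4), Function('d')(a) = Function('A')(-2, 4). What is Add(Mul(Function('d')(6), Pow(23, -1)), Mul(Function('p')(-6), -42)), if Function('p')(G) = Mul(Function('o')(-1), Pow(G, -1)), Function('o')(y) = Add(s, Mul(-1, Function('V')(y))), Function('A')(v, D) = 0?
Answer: -462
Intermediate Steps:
Function('d')(a) = 0
Function('V')(j) = Add(4, j)
s = -63 (s = Mul(-3, Mul(-3, Add(-3, -4))) = Mul(-3, Mul(-3, -7)) = Mul(-3, 21) = -63)
Function('o')(y) = Add(-67, Mul(-1, y)) (Function('o')(y) = Add(-63, Mul(-1, Add(4, y))) = Add(-63, Add(-4, Mul(-1, y))) = Add(-67, Mul(-1, y)))
Function('p')(G) = Mul(-66, Pow(G, -1)) (Function('p')(G) = Mul(Add(-67, Mul(-1, -1)), Pow(G, -1)) = Mul(Add(-67, 1), Pow(G, -1)) = Mul(-66, Pow(G, -1)))
Add(Mul(Function('d')(6), Pow(23, -1)), Mul(Function('p')(-6), -42)) = Add(Mul(0, Pow(23, -1)), Mul(Mul(-66, Pow(-6, -1)), -42)) = Add(Mul(0, Rational(1, 23)), Mul(Mul(-66, Rational(-1, 6)), -42)) = Add(0, Mul(11, -42)) = Add(0, -462) = -462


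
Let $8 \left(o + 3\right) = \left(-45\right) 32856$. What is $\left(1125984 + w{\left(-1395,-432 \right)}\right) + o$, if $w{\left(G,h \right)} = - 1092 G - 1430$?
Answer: $2463076$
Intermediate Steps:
$o = -184818$ ($o = -3 + \frac{\left(-45\right) 32856}{8} = -3 + \frac{1}{8} \left(-1478520\right) = -3 - 184815 = -184818$)
$w{\left(G,h \right)} = -1430 - 1092 G$
$\left(1125984 + w{\left(-1395,-432 \right)}\right) + o = \left(1125984 - -1521910\right) - 184818 = \left(1125984 + \left(-1430 + 1523340\right)\right) - 184818 = \left(1125984 + 1521910\right) - 184818 = 2647894 - 184818 = 2463076$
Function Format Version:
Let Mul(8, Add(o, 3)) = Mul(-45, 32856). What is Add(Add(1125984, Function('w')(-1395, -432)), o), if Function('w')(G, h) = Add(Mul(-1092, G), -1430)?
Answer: 2463076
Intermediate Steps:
o = -184818 (o = Add(-3, Mul(Rational(1, 8), Mul(-45, 32856))) = Add(-3, Mul(Rational(1, 8), -1478520)) = Add(-3, -184815) = -184818)
Function('w')(G, h) = Add(-1430, Mul(-1092, G))
Add(Add(1125984, Function('w')(-1395, -432)), o) = Add(Add(1125984, Add(-1430, Mul(-1092, -1395))), -184818) = Add(Add(1125984, Add(-1430, 1523340)), -184818) = Add(Add(1125984, 1521910), -184818) = Add(2647894, -184818) = 2463076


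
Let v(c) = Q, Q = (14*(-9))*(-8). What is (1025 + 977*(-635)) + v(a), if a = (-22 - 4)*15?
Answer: -618362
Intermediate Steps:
Q = 1008 (Q = -126*(-8) = 1008)
a = -390 (a = -26*15 = -390)
v(c) = 1008
(1025 + 977*(-635)) + v(a) = (1025 + 977*(-635)) + 1008 = (1025 - 620395) + 1008 = -619370 + 1008 = -618362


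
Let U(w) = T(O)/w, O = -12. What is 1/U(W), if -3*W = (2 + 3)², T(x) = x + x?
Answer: 25/72 ≈ 0.34722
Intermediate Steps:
T(x) = 2*x
W = -25/3 (W = -(2 + 3)²/3 = -⅓*5² = -⅓*25 = -25/3 ≈ -8.3333)
U(w) = -24/w (U(w) = (2*(-12))/w = -24/w)
1/U(W) = 1/(-24/(-25/3)) = 1/(-24*(-3/25)) = 1/(72/25) = 25/72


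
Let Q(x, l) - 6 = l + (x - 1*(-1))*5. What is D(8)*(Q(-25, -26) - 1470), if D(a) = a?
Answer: -12880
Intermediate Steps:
Q(x, l) = 11 + l + 5*x (Q(x, l) = 6 + (l + (x - 1*(-1))*5) = 6 + (l + (x + 1)*5) = 6 + (l + (1 + x)*5) = 6 + (l + (5 + 5*x)) = 6 + (5 + l + 5*x) = 11 + l + 5*x)
D(8)*(Q(-25, -26) - 1470) = 8*((11 - 26 + 5*(-25)) - 1470) = 8*((11 - 26 - 125) - 1470) = 8*(-140 - 1470) = 8*(-1610) = -12880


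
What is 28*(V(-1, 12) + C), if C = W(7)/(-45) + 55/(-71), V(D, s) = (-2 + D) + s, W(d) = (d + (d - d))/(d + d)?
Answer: 734846/3195 ≈ 230.00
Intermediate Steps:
W(d) = ½ (W(d) = (d + 0)/((2*d)) = d*(1/(2*d)) = ½)
V(D, s) = -2 + D + s
C = -5021/6390 (C = (½)/(-45) + 55/(-71) = (½)*(-1/45) + 55*(-1/71) = -1/90 - 55/71 = -5021/6390 ≈ -0.78576)
28*(V(-1, 12) + C) = 28*((-2 - 1 + 12) - 5021/6390) = 28*(9 - 5021/6390) = 28*(52489/6390) = 734846/3195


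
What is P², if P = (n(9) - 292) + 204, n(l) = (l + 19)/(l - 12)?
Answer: 85264/9 ≈ 9473.8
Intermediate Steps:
n(l) = (19 + l)/(-12 + l)
P = -292/3 (P = ((19 + 9)/(-12 + 9) - 292) + 204 = (28/(-3) - 292) + 204 = (-⅓*28 - 292) + 204 = (-28/3 - 292) + 204 = -904/3 + 204 = -292/3 ≈ -97.333)
P² = (-292/3)² = 85264/9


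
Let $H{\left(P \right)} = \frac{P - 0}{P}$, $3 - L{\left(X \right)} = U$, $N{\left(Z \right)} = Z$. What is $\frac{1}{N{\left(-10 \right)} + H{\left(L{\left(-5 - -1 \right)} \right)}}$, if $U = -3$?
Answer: $- \frac{1}{9} \approx -0.11111$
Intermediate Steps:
$L{\left(X \right)} = 6$ ($L{\left(X \right)} = 3 - -3 = 3 + 3 = 6$)
$H{\left(P \right)} = 1$ ($H{\left(P \right)} = \frac{P + 0}{P} = \frac{P}{P} = 1$)
$\frac{1}{N{\left(-10 \right)} + H{\left(L{\left(-5 - -1 \right)} \right)}} = \frac{1}{-10 + 1} = \frac{1}{-9} = - \frac{1}{9}$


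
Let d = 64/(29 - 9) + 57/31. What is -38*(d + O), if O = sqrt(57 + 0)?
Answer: -29678/155 - 38*sqrt(57) ≈ -478.36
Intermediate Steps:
O = sqrt(57) ≈ 7.5498
d = 781/155 (d = 64/20 + 57*(1/31) = 64*(1/20) + 57/31 = 16/5 + 57/31 = 781/155 ≈ 5.0387)
-38*(d + O) = -38*(781/155 + sqrt(57)) = -29678/155 - 38*sqrt(57)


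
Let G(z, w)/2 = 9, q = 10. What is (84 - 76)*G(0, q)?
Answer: 144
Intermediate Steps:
G(z, w) = 18 (G(z, w) = 2*9 = 18)
(84 - 76)*G(0, q) = (84 - 76)*18 = 8*18 = 144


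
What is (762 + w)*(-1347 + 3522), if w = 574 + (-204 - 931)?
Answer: 437175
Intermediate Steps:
w = -561 (w = 574 - 1135 = -561)
(762 + w)*(-1347 + 3522) = (762 - 561)*(-1347 + 3522) = 201*2175 = 437175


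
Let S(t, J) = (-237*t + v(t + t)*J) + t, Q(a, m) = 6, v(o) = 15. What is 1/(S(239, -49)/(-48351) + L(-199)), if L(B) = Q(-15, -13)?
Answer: 48351/347245 ≈ 0.13924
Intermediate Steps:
L(B) = 6
S(t, J) = -236*t + 15*J (S(t, J) = (-237*t + 15*J) + t = -236*t + 15*J)
1/(S(239, -49)/(-48351) + L(-199)) = 1/((-236*239 + 15*(-49))/(-48351) + 6) = 1/((-56404 - 735)*(-1/48351) + 6) = 1/(-57139*(-1/48351) + 6) = 1/(57139/48351 + 6) = 1/(347245/48351) = 48351/347245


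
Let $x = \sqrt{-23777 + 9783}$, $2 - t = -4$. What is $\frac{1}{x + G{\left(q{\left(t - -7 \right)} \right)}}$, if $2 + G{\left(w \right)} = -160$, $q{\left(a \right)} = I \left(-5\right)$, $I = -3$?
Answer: $- \frac{81}{20119} - \frac{i \sqrt{13994}}{40238} \approx -0.004026 - 0.0029399 i$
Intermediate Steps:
$t = 6$ ($t = 2 - -4 = 2 + 4 = 6$)
$q{\left(a \right)} = 15$ ($q{\left(a \right)} = \left(-3\right) \left(-5\right) = 15$)
$G{\left(w \right)} = -162$ ($G{\left(w \right)} = -2 - 160 = -162$)
$x = i \sqrt{13994}$ ($x = \sqrt{-13994} = i \sqrt{13994} \approx 118.3 i$)
$\frac{1}{x + G{\left(q{\left(t - -7 \right)} \right)}} = \frac{1}{i \sqrt{13994} - 162} = \frac{1}{-162 + i \sqrt{13994}}$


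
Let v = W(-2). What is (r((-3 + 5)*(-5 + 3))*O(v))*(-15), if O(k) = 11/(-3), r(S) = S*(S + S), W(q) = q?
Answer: 1760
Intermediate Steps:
r(S) = 2*S² (r(S) = S*(2*S) = 2*S²)
v = -2
O(k) = -11/3 (O(k) = 11*(-⅓) = -11/3)
(r((-3 + 5)*(-5 + 3))*O(v))*(-15) = ((2*((-3 + 5)*(-5 + 3))²)*(-11/3))*(-15) = ((2*(2*(-2))²)*(-11/3))*(-15) = ((2*(-4)²)*(-11/3))*(-15) = ((2*16)*(-11/3))*(-15) = (32*(-11/3))*(-15) = -352/3*(-15) = 1760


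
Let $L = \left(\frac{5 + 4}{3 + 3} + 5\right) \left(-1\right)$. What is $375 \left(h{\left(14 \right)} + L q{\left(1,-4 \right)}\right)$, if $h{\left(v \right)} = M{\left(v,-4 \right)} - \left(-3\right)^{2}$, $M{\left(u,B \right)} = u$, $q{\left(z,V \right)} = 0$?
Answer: $1875$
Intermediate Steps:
$L = - \frac{13}{2}$ ($L = \left(\frac{9}{6} + 5\right) \left(-1\right) = \left(9 \cdot \frac{1}{6} + 5\right) \left(-1\right) = \left(\frac{3}{2} + 5\right) \left(-1\right) = \frac{13}{2} \left(-1\right) = - \frac{13}{2} \approx -6.5$)
$h{\left(v \right)} = -9 + v$ ($h{\left(v \right)} = v - \left(-3\right)^{2} = v - 9 = -9 + v$)
$375 \left(h{\left(14 \right)} + L q{\left(1,-4 \right)}\right) = 375 \left(\left(-9 + 14\right) - 0\right) = 375 \left(5 + 0\right) = 375 \cdot 5 = 1875$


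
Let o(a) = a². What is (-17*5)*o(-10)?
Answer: -8500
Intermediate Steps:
(-17*5)*o(-10) = -17*5*(-10)² = -85*100 = -8500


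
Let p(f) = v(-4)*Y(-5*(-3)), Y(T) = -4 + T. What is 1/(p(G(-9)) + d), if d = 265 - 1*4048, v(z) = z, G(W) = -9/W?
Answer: -1/3827 ≈ -0.00026130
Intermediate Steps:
d = -3783 (d = 265 - 4048 = -3783)
p(f) = -44 (p(f) = -4*(-4 - 5*(-3)) = -4*(-4 + 15) = -4*11 = -44)
1/(p(G(-9)) + d) = 1/(-44 - 3783) = 1/(-3827) = -1/3827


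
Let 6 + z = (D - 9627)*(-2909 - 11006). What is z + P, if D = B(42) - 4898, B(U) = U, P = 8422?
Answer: 201539361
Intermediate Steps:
D = -4856 (D = 42 - 4898 = -4856)
z = 201530939 (z = -6 + (-4856 - 9627)*(-2909 - 11006) = -6 - 14483*(-13915) = -6 + 201530945 = 201530939)
z + P = 201530939 + 8422 = 201539361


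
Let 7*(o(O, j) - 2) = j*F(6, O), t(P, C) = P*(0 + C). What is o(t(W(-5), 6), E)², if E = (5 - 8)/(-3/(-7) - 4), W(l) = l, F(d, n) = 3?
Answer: 3481/625 ≈ 5.5696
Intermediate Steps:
E = 21/25 (E = -3/(-3*(-⅐) - 4) = -3/(3/7 - 4) = -3/(-25/7) = -3*(-7/25) = 21/25 ≈ 0.84000)
t(P, C) = C*P (t(P, C) = P*C = C*P)
o(O, j) = 2 + 3*j/7 (o(O, j) = 2 + (j*3)/7 = 2 + (3*j)/7 = 2 + 3*j/7)
o(t(W(-5), 6), E)² = (2 + (3/7)*(21/25))² = (2 + 9/25)² = (59/25)² = 3481/625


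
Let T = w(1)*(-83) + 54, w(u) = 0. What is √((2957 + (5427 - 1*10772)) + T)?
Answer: I*√2334 ≈ 48.311*I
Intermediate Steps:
T = 54 (T = 0*(-83) + 54 = 0 + 54 = 54)
√((2957 + (5427 - 1*10772)) + T) = √((2957 + (5427 - 1*10772)) + 54) = √((2957 + (5427 - 10772)) + 54) = √((2957 - 5345) + 54) = √(-2388 + 54) = √(-2334) = I*√2334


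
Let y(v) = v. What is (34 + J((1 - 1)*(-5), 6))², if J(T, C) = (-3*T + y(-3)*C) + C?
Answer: 484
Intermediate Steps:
J(T, C) = -3*T - 2*C (J(T, C) = (-3*T - 3*C) + C = (-3*C - 3*T) + C = -3*T - 2*C)
(34 + J((1 - 1)*(-5), 6))² = (34 + (-3*(1 - 1)*(-5) - 2*6))² = (34 + (-0*(-5) - 12))² = (34 + (-3*0 - 12))² = (34 + (0 - 12))² = (34 - 12)² = 22² = 484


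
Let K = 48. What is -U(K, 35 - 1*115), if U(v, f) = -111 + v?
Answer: 63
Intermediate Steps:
-U(K, 35 - 1*115) = -(-111 + 48) = -1*(-63) = 63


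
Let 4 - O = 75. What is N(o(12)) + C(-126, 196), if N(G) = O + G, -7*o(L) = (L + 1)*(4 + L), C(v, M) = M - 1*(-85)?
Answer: 1262/7 ≈ 180.29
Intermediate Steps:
O = -71 (O = 4 - 1*75 = 4 - 75 = -71)
C(v, M) = 85 + M (C(v, M) = M + 85 = 85 + M)
o(L) = -(1 + L)*(4 + L)/7 (o(L) = -(L + 1)*(4 + L)/7 = -(1 + L)*(4 + L)/7)
N(G) = -71 + G
N(o(12)) + C(-126, 196) = (-71 + (-4/7 - 5/7*12 - 1/7*12**2)) + (85 + 196) = (-71 + (-4/7 - 60/7 - 1/7*144)) + 281 = (-71 + (-4/7 - 60/7 - 144/7)) + 281 = (-71 - 208/7) + 281 = -705/7 + 281 = 1262/7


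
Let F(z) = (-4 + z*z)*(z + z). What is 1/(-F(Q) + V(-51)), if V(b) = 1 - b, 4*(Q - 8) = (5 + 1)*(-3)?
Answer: -4/23 ≈ -0.17391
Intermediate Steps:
Q = 7/2 (Q = 8 + ((5 + 1)*(-3))/4 = 8 + (6*(-3))/4 = 8 + (¼)*(-18) = 8 - 9/2 = 7/2 ≈ 3.5000)
F(z) = 2*z*(-4 + z²) (F(z) = (-4 + z²)*(2*z) = 2*z*(-4 + z²))
1/(-F(Q) + V(-51)) = 1/(-2*7*(-4 + (7/2)²)/2 + (1 - 1*(-51))) = 1/(-2*7*(-4 + 49/4)/2 + (1 + 51)) = 1/(-2*7*33/(2*4) + 52) = 1/(-1*231/4 + 52) = 1/(-231/4 + 52) = 1/(-23/4) = -4/23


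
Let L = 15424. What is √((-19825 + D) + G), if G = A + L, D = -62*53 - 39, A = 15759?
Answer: √8033 ≈ 89.627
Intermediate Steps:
D = -3325 (D = -3286 - 39 = -3325)
G = 31183 (G = 15759 + 15424 = 31183)
√((-19825 + D) + G) = √((-19825 - 3325) + 31183) = √(-23150 + 31183) = √8033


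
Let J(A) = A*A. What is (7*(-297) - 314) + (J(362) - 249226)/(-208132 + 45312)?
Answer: -194755039/81410 ≈ -2392.3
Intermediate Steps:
J(A) = A²
(7*(-297) - 314) + (J(362) - 249226)/(-208132 + 45312) = (7*(-297) - 314) + (362² - 249226)/(-208132 + 45312) = (-2079 - 314) + (131044 - 249226)/(-162820) = -2393 - 118182*(-1/162820) = -2393 + 59091/81410 = -194755039/81410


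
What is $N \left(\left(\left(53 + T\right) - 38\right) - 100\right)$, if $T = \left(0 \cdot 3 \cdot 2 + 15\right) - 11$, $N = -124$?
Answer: $10044$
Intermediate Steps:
$T = 4$ ($T = \left(0 \cdot 2 + 15\right) - 11 = \left(0 + 15\right) - 11 = 15 - 11 = 4$)
$N \left(\left(\left(53 + T\right) - 38\right) - 100\right) = - 124 \left(\left(\left(53 + 4\right) - 38\right) - 100\right) = - 124 \left(\left(57 - 38\right) - 100\right) = - 124 \left(19 - 100\right) = \left(-124\right) \left(-81\right) = 10044$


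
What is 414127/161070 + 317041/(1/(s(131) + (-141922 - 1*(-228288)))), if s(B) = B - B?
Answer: 630049764827221/23010 ≈ 2.7382e+10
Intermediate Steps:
s(B) = 0
414127/161070 + 317041/(1/(s(131) + (-141922 - 1*(-228288)))) = 414127/161070 + 317041/(1/(0 + (-141922 - 1*(-228288)))) = 414127*(1/161070) + 317041/(1/(0 + (-141922 + 228288))) = 59161/23010 + 317041/(1/(0 + 86366)) = 59161/23010 + 317041/(1/86366) = 59161/23010 + 317041*86366 = 59161/23010 + 27381563006 = 630049764827221/23010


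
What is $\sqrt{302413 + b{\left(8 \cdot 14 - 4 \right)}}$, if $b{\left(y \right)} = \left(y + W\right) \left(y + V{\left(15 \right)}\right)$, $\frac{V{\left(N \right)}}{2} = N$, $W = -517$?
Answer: $\sqrt{245971} \approx 495.95$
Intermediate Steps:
$V{\left(N \right)} = 2 N$
$b{\left(y \right)} = \left(-517 + y\right) \left(30 + y\right)$ ($b{\left(y \right)} = \left(y - 517\right) \left(y + 2 \cdot 15\right) = \left(-517 + y\right) \left(y + 30\right) = \left(-517 + y\right) \left(30 + y\right)$)
$\sqrt{302413 + b{\left(8 \cdot 14 - 4 \right)}} = \sqrt{302413 - \left(15510 - \left(8 \cdot 14 - 4\right)^{2} + 487 \left(8 \cdot 14 - 4\right)\right)} = \sqrt{302413 - \left(15510 - \left(112 - 4\right)^{2} + 487 \left(112 - 4\right)\right)} = \sqrt{302413 - \left(68106 - 11664\right)} = \sqrt{302413 - 56442} = \sqrt{245971}$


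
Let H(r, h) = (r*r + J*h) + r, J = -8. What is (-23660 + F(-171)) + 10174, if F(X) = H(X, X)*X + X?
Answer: -5218555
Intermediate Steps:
H(r, h) = r + r**2 - 8*h (H(r, h) = (r*r - 8*h) + r = (r**2 - 8*h) + r = r + r**2 - 8*h)
F(X) = X + X*(X**2 - 7*X) (F(X) = (X + X**2 - 8*X)*X + X = (X**2 - 7*X)*X + X = X*(X**2 - 7*X) + X = X + X*(X**2 - 7*X))
(-23660 + F(-171)) + 10174 = (-23660 - 171*(1 + (-171)**2 - 7*(-171))) + 10174 = (-23660 - 171*(1 + 29241 + 1197)) + 10174 = (-23660 - 171*30439) + 10174 = (-23660 - 5205069) + 10174 = -5228729 + 10174 = -5218555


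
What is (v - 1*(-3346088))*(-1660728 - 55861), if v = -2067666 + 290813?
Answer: -2693731539415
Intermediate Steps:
v = -1776853
(v - 1*(-3346088))*(-1660728 - 55861) = (-1776853 - 1*(-3346088))*(-1660728 - 55861) = (-1776853 + 3346088)*(-1716589) = 1569235*(-1716589) = -2693731539415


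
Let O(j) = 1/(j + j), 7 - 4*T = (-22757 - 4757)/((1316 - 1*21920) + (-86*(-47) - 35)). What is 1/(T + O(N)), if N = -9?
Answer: 597492/764791 ≈ 0.78125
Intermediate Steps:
T = 88665/66388 (T = 7/4 - (-22757 - 4757)/(4*((1316 - 1*21920) + (-86*(-47) - 35))) = 7/4 - (-13757)/(2*((1316 - 21920) + (4042 - 35))) = 7/4 - (-13757)/(2*(-20604 + 4007)) = 7/4 - (-13757)/(2*(-16597)) = 7/4 - (-13757)*(-1)/(2*16597) = 7/4 - ¼*27514/16597 = 7/4 - 13757/33194 = 88665/66388 ≈ 1.3356)
O(j) = 1/(2*j)
1/(T + O(N)) = 1/(88665/66388 + (½)/(-9)) = 1/(88665/66388 + (½)*(-⅑)) = 1/(88665/66388 - 1/18) = 1/(764791/597492) = 597492/764791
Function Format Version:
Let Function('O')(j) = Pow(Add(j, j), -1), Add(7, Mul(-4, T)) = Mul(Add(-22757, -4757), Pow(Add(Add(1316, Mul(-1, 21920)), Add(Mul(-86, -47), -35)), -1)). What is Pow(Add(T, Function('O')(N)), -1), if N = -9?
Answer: Rational(597492, 764791) ≈ 0.78125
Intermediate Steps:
T = Rational(88665, 66388) (T = Add(Rational(7, 4), Mul(Rational(-1, 4), Mul(Add(-22757, -4757), Pow(Add(Add(1316, Mul(-1, 21920)), Add(Mul(-86, -47), -35)), -1)))) = Add(Rational(7, 4), Mul(Rational(-1, 4), Mul(-27514, Pow(Add(Add(1316, -21920), Add(4042, -35)), -1)))) = Add(Rational(7, 4), Mul(Rational(-1, 4), Mul(-27514, Pow(Add(-20604, 4007), -1)))) = Add(Rational(7, 4), Mul(Rational(-1, 4), Mul(-27514, Pow(-16597, -1)))) = Add(Rational(7, 4), Mul(Rational(-1, 4), Mul(-27514, Rational(-1, 16597)))) = Add(Rational(7, 4), Mul(Rational(-1, 4), Rational(27514, 16597))) = Add(Rational(7, 4), Rational(-13757, 33194)) = Rational(88665, 66388) ≈ 1.3356)
Function('O')(j) = Mul(Rational(1, 2), Pow(j, -1)) (Function('O')(j) = Pow(Mul(2, j), -1) = Mul(Rational(1, 2), Pow(j, -1)))
Pow(Add(T, Function('O')(N)), -1) = Pow(Add(Rational(88665, 66388), Mul(Rational(1, 2), Pow(-9, -1))), -1) = Pow(Add(Rational(88665, 66388), Mul(Rational(1, 2), Rational(-1, 9))), -1) = Pow(Add(Rational(88665, 66388), Rational(-1, 18)), -1) = Pow(Rational(764791, 597492), -1) = Rational(597492, 764791)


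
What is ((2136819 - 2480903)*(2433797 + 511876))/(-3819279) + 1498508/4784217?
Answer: 1616363891763018392/6090753173181 ≈ 2.6538e+5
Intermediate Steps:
((2136819 - 2480903)*(2433797 + 511876))/(-3819279) + 1498508/4784217 = -344084*2945673*(-1/3819279) + 1498508*(1/4784217) = -1013558948532*(-1/3819279) + 1498508/4784217 = 337852982844/1273093 + 1498508/4784217 = 1616363891763018392/6090753173181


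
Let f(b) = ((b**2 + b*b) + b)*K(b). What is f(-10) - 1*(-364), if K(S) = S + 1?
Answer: -1346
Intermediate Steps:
K(S) = 1 + S
f(b) = (1 + b)*(b + 2*b**2) (f(b) = ((b**2 + b*b) + b)*(1 + b) = ((b**2 + b**2) + b)*(1 + b) = (2*b**2 + b)*(1 + b) = (b + 2*b**2)*(1 + b) = (1 + b)*(b + 2*b**2))
f(-10) - 1*(-364) = -10*(1 - 10)*(1 + 2*(-10)) - 1*(-364) = -10*(-9)*(1 - 20) + 364 = -10*(-9)*(-19) + 364 = -1710 + 364 = -1346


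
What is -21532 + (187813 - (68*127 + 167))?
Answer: 157478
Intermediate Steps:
-21532 + (187813 - (68*127 + 167)) = -21532 + (187813 - (8636 + 167)) = -21532 + (187813 - 1*8803) = -21532 + (187813 - 8803) = -21532 + 179010 = 157478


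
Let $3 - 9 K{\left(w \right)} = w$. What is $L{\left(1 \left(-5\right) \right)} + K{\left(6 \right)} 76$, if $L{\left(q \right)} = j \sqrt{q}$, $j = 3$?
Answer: $- \frac{76}{3} + 3 i \sqrt{5} \approx -25.333 + 6.7082 i$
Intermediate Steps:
$K{\left(w \right)} = \frac{1}{3} - \frac{w}{9}$
$L{\left(q \right)} = 3 \sqrt{q}$
$L{\left(1 \left(-5\right) \right)} + K{\left(6 \right)} 76 = 3 \sqrt{1 \left(-5\right)} + \left(\frac{1}{3} - \frac{2}{3}\right) 76 = 3 \sqrt{-5} + \left(\frac{1}{3} - \frac{2}{3}\right) 76 = 3 i \sqrt{5} - \frac{76}{3} = - \frac{76}{3} + 3 i \sqrt{5}$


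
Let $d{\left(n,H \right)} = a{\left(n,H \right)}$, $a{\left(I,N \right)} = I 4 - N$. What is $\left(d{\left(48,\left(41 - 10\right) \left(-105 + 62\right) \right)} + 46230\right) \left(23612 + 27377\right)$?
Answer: $2434979695$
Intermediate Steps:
$a{\left(I,N \right)} = - N + 4 I$ ($a{\left(I,N \right)} = 4 I - N = - N + 4 I$)
$d{\left(n,H \right)} = - H + 4 n$
$\left(d{\left(48,\left(41 - 10\right) \left(-105 + 62\right) \right)} + 46230\right) \left(23612 + 27377\right) = \left(\left(- \left(41 - 10\right) \left(-105 + 62\right) + 4 \cdot 48\right) + 46230\right) \left(23612 + 27377\right) = \left(\left(- 31 \left(-43\right) + 192\right) + 46230\right) 50989 = \left(\left(\left(-1\right) \left(-1333\right) + 192\right) + 46230\right) 50989 = \left(\left(1333 + 192\right) + 46230\right) 50989 = \left(1525 + 46230\right) 50989 = 47755 \cdot 50989 = 2434979695$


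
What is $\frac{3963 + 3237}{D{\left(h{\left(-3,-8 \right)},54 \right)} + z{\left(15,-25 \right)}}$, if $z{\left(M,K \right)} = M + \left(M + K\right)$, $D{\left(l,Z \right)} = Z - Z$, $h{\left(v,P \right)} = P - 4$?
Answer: $1440$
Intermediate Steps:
$h{\left(v,P \right)} = -4 + P$
$D{\left(l,Z \right)} = 0$
$z{\left(M,K \right)} = K + 2 M$ ($z{\left(M,K \right)} = M + \left(K + M\right) = K + 2 M$)
$\frac{3963 + 3237}{D{\left(h{\left(-3,-8 \right)},54 \right)} + z{\left(15,-25 \right)}} = \frac{3963 + 3237}{0 + \left(-25 + 2 \cdot 15\right)} = \frac{7200}{0 + \left(-25 + 30\right)} = \frac{7200}{0 + 5} = \frac{7200}{5} = 7200 \cdot \frac{1}{5} = 1440$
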